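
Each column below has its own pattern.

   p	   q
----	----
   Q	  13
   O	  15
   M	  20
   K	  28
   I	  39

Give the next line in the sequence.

G  53

Column p goes Q, O, M, K, I → G (letters move back 2 places in the alphabet).
Column q: differences are 2, 5, 8, … (increasing by 3 each time), so 13, 15, 20, 28, 39 → 53.
Putting it together: G  53.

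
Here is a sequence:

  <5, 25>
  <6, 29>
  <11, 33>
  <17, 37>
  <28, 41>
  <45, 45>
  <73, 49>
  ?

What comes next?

First slot: 5, 6, 11, 17, 28, 45, 73 → 118 (each term is the sum of the two before it).
Second slot: +4 each step; 25, 29, 33, 37, 41, 45, 49 → 53.
Putting it together: <118, 53>.

<118, 53>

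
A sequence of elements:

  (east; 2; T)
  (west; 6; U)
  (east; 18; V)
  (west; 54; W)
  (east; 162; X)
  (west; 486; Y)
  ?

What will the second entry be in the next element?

1458

Second entry — ×3 each step: 2, 6, 18, 54, 162, 486 → 1458.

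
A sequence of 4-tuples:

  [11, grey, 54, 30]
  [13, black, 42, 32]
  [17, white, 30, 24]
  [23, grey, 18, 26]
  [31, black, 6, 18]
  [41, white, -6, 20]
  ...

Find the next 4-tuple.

First value — differences are 2, 4, 6, … (increasing by 2 each time): 11, 13, 17, 23, 31, 41 → 53.
Shade — repeats grey → black → white: grey, black, white, grey, black, white → grey.
Third value: 54, 42, 30, 18, 6, -6 → -18 (−12 each step).
Fourth value: alternating steps +2, −8, +2, −8, …; 30, 32, 24, 26, 18, 20 → 12.
Putting it together: [53, grey, -18, 12].

[53, grey, -18, 12]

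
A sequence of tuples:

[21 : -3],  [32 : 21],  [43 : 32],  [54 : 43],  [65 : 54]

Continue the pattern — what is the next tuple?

[76 : 65]

First entry: +11 each step, so 21, 32, 43, 54, 65 → 76.
Second entry: always the previous value of the first entry, so -3, 21, 32, 43, 54 → 65.
So the next tuple is [76 : 65].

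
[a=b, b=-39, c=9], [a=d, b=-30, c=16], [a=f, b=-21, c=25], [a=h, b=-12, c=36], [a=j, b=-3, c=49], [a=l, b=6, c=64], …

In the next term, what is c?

81

C: 9, 16, 25, 36, 49, 64 → 81 (perfect squares: 3², 4², 5², …).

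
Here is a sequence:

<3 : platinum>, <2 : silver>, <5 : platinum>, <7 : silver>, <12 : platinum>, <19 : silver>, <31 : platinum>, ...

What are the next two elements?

For the first part, each term is the sum of the two before it: 3, 2, 5, 7, 12, 19, 31 → 50 → 81.
For the metal, alternates platinum ↔ silver: platinum, silver, platinum, silver, platinum, silver, platinum → silver → platinum.
Putting the parts together: <50 : silver> and then <81 : platinum>.

<50 : silver>, <81 : platinum>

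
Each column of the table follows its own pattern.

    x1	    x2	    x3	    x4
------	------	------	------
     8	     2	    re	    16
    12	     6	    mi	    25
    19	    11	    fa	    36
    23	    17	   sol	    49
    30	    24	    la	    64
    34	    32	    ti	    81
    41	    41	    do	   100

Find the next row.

45  51  re  121

Column x1 — alternating steps +4, +7, +4, +7, …: 8, 12, 19, 23, 30, 34, 41 → 45.
Column x2: differences are 4, 5, 6, … (increasing by 1 each time); 2, 6, 11, 17, 24, 32, 41 → 51.
Column x3: re, mi, fa, sol, la, ti, do → re (runs through the solfège scale do→ti).
Column x4 goes 16, 25, 36, 49, 64, 81, 100 → 121 (perfect squares: 4², 5², 6², …).
So the next row is 45  51  re  121.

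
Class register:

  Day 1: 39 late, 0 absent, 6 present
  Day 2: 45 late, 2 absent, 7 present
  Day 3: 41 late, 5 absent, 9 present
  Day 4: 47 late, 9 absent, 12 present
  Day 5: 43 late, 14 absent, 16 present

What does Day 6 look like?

49 late, 20 absent, 21 present

Late: alternating steps +6, −4, +6, −4, …, so 39, 45, 41, 47, 43 → 49.
Absent — differences are 2, 3, 4, … (increasing by 1 each time): 0, 2, 5, 9, 14 → 20.
Present: differences are 1, 2, 3, … (increasing by 1 each time); 6, 7, 9, 12, 16 → 21.
Putting it together: 49 late, 20 absent, 21 present.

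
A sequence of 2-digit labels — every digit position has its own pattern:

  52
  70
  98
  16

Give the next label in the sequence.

First digit: 5, 7, 9, 1 → 3 (+2 each step, mod 10).
Second digit: −2 each step, mod 10; 2, 0, 8, 6 → 4.
So the next label is 34.

34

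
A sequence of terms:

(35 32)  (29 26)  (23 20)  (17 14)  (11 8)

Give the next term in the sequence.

First entry: 35, 29, 23, 17, 11 → 5 (−6 each step).
Second entry: 32, 26, 20, 14, 8 → 2 (always 3 less than the first entry).
Putting it together: (5 2).

(5 2)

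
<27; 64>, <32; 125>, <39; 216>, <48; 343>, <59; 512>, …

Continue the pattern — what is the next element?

<72; 729>

For the first component, differences are 5, 7, 9, … (increasing by 2 each time): 27, 32, 39, 48, 59 → 72.
Second component — perfect cubes: 4³, 5³, 6³, …: 64, 125, 216, 343, 512 → 729.
So the next element is <72; 729>.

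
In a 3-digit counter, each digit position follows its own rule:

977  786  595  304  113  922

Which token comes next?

First digit: −2 each step, mod 10; 9, 7, 5, 3, 1, 9 → 7.
Second digit goes 7, 8, 9, 0, 1, 2 → 3 (+1 each step, mod 10).
Third digit: −1 each step, mod 10; 7, 6, 5, 4, 3, 2 → 1.
So the next token is 731.

731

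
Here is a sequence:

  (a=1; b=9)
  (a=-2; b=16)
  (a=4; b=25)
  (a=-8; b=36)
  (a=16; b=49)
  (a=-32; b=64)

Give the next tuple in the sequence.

(a=64; b=81)

For the a, ×(-2) each step: 1, -2, 4, -8, 16, -32 → 64.
B: 9, 16, 25, 36, 49, 64 → 81 (perfect squares: 3², 4², 5², …).
So the next tuple is (a=64; b=81).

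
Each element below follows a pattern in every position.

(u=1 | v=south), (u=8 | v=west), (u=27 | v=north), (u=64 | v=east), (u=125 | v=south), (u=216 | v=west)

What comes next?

(u=343 | v=north)

U goes 1, 8, 27, 64, 125, 216 → 343 (perfect cubes: 1³, 2³, 3³, …).
V: repeats south → west → north → east; south, west, north, east, south, west → north.
Combining the parts gives (u=343 | v=north).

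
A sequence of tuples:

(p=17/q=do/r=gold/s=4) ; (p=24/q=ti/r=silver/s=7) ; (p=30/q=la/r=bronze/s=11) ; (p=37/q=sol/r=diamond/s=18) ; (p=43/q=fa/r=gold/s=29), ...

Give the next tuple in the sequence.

(p=50/q=mi/r=silver/s=47)

P: 17, 24, 30, 37, 43 → 50 (alternating steps +7, +6, +7, +6, …).
Q — runs backward through the solfège scale do→ti: do, ti, la, sol, fa → mi.
R: gold, silver, bronze, diamond, gold → silver (repeats gold → silver → bronze → diamond).
S: 4, 7, 11, 18, 29 → 47 (each term is the sum of the two before it).
Combining the parts gives (p=50/q=mi/r=silver/s=47).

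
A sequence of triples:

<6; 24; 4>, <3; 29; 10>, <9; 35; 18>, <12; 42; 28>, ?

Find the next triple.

First entry goes 6, 3, 9, 12 → 21 (each term is the sum of the two before it).
Second entry: differences are 5, 6, 7, … (increasing by 1 each time), so 24, 29, 35, 42 → 50.
Third entry: differences are 6, 8, 10, … (increasing by 2 each time), so 4, 10, 18, 28 → 40.
So the next triple is <21; 50; 40>.

<21; 50; 40>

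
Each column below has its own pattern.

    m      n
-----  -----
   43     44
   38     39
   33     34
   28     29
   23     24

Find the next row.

18  19

Column m — −5 each step: 43, 38, 33, 28, 23 → 18.
Column n goes 44, 39, 34, 29, 24 → 19 (always 1 more than the column m).
Putting it together: 18  19.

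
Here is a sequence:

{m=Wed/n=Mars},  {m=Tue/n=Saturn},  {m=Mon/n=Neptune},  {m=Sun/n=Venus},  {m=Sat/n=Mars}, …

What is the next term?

{m=Fri/n=Saturn}

M — runs backward through the weekdays Mon→Sun: Wed, Tue, Mon, Sun, Sat → Fri.
For the n, repeats Mars → Saturn → Neptune → Venus: Mars, Saturn, Neptune, Venus, Mars → Saturn.
So the next term is {m=Fri/n=Saturn}.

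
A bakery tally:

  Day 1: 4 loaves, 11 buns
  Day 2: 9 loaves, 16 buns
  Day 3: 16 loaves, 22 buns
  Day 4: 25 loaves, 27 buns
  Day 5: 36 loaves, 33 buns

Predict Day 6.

Loaves: perfect squares: 2², 3², 4², …, so 4, 9, 16, 25, 36 → 49.
Buns: alternating steps +5, +6, +5, +6, …; 11, 16, 22, 27, 33 → 38.
Putting it together: 49 loaves, 38 buns.

49 loaves, 38 buns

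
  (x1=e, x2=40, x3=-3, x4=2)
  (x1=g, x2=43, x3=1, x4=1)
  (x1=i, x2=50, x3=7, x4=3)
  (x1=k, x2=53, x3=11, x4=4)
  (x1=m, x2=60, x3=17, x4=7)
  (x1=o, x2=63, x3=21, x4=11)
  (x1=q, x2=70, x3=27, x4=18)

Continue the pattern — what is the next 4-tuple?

(x1=s, x2=73, x3=31, x4=29)

X1 goes e, g, i, k, m, o, q → s (letters move forward 2 places in the alphabet).
X2 — alternating steps +3, +7, +3, +7, …: 40, 43, 50, 53, 60, 63, 70 → 73.
X3: alternating steps +4, +6, +4, +6, …, so -3, 1, 7, 11, 17, 21, 27 → 31.
X4: 2, 1, 3, 4, 7, 11, 18 → 29 (each term is the sum of the two before it).
Combining the parts gives (x1=s, x2=73, x3=31, x4=29).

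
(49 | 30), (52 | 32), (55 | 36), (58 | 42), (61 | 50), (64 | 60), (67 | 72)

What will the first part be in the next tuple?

First part goes 49, 52, 55, 58, 61, 64, 67 → 70 (+3 each step).

70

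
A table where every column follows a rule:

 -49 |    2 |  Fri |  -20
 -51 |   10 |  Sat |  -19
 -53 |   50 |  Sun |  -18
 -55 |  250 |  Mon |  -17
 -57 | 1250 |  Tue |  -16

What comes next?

First component goes -49, -51, -53, -55, -57 → -59 (−2 each step).
For the second component, ×5 each step: 2, 10, 50, 250, 1250 → 6250.
Day: runs through the weekdays Mon→Sun; Fri, Sat, Sun, Mon, Tue → Wed.
Fourth component: +1 each step, so -20, -19, -18, -17, -16 → -15.
Combining the parts gives -59  6250  Wed  -15.

-59  6250  Wed  -15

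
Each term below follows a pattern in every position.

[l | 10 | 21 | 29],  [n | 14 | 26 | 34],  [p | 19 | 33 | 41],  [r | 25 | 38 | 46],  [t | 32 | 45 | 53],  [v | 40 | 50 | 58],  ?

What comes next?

[x | 49 | 57 | 65]

Letter goes l, n, p, r, t, v → x (letters move forward 2 places in the alphabet).
Second value: differences are 4, 5, 6, … (increasing by 1 each time), so 10, 14, 19, 25, 32, 40 → 49.
Third value: alternating steps +5, +7, +5, +7, …, so 21, 26, 33, 38, 45, 50 → 57.
Fourth value — always 8 more than the third value: 29, 34, 41, 46, 53, 58 → 65.
Putting it together: [x | 49 | 57 | 65].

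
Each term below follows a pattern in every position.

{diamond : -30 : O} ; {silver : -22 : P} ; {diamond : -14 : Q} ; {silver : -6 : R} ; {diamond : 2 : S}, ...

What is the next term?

{silver : 10 : T}

Rank: alternates diamond ↔ silver, so diamond, silver, diamond, silver, diamond → silver.
Second coordinate — +8 each step: -30, -22, -14, -6, 2 → 10.
Letter — letters move forward 1 place in the alphabet: O, P, Q, R, S → T.
Combining the parts gives {silver : 10 : T}.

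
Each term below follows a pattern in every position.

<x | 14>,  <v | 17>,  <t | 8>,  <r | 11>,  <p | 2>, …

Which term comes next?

<n | 5>

Letter: letters move back 2 places in the alphabet; x, v, t, r, p → n.
Second coordinate: 14, 17, 8, 11, 2 → 5 (alternating steps +3, −9, +3, −9, …).
Combining the parts gives <n | 5>.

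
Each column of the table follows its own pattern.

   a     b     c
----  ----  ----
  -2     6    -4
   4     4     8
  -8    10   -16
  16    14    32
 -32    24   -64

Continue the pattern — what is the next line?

64  38  128

For the column a, ×(-2) each step: -2, 4, -8, 16, -32 → 64.
For the column b, each term is the sum of the two before it: 6, 4, 10, 14, 24 → 38.
Column c goes -4, 8, -16, 32, -64 → 128 (always 2 × the column a).
Combining the parts gives 64  38  128.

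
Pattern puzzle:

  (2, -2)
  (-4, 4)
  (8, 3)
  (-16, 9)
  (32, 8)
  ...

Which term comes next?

First entry goes 2, -4, 8, -16, 32 → -64 (×(-2) each step).
For the second entry, alternating steps +6, −1, +6, −1, …: -2, 4, 3, 9, 8 → 14.
So the next term is (-64, 14).

(-64, 14)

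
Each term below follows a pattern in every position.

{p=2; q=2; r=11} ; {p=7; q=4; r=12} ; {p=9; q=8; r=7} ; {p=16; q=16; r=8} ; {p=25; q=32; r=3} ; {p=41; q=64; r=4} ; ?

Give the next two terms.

{p=66; q=128; r=-1}, {p=107; q=256; r=0}

For the p, each term is the sum of the two before it: 2, 7, 9, 16, 25, 41 → 66 → 107.
Q goes 2, 4, 8, 16, 32, 64 → 128 → 256 (×2 each step).
R: alternating steps +1, −5, +1, −5, …, so 11, 12, 7, 8, 3, 4 → -1 → 0.
Putting the parts together: {p=66; q=128; r=-1} and then {p=107; q=256; r=0}.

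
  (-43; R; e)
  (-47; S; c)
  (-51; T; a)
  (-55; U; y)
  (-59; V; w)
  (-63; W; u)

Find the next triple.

(-67; X; s)

First part: -43, -47, -51, -55, -59, -63 → -67 (−4 each step).
First letter goes R, S, T, U, V, W → X (letters move forward 1 place in the alphabet).
Second letter: letters move back 2 places in the alphabet, wrapping A→Z, so e, c, a, y, w, u → s.
Combining the parts gives (-67; X; s).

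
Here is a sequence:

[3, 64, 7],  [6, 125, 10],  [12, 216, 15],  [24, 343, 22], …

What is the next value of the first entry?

48

For the first entry, ×2 each step: 3, 6, 12, 24 → 48.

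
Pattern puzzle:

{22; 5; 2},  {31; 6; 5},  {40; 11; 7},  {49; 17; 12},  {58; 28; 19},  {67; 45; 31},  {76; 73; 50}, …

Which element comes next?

{85; 118; 81}

First entry: +9 each step, so 22, 31, 40, 49, 58, 67, 76 → 85.
Second entry: 5, 6, 11, 17, 28, 45, 73 → 118 (each term is the sum of the two before it).
Third entry: 2, 5, 7, 12, 19, 31, 50 → 81 (each term is the sum of the two before it).
So the next element is {85; 118; 81}.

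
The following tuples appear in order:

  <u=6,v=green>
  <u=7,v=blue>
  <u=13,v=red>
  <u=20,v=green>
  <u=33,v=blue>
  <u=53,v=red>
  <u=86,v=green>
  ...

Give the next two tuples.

<u=139,v=blue>, <u=225,v=red>

U — each term is the sum of the two before it: 6, 7, 13, 20, 33, 53, 86 → 139 → 225.
For the v, repeats green → blue → red: green, blue, red, green, blue, red, green → blue → red.
Putting the parts together: <u=139,v=blue> and then <u=225,v=red>.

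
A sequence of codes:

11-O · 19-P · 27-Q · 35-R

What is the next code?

43-S

First component goes 11, 19, 27, 35 → 43 (+8 each step).
Letter goes O, P, Q, R → S (letters move forward 1 place in the alphabet).
Putting it together: 43-S.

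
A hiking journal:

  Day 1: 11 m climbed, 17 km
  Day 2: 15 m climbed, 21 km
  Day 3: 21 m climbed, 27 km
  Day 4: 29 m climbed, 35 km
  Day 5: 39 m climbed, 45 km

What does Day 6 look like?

M climbed — differences are 4, 6, 8, … (increasing by 2 each time): 11, 15, 21, 29, 39 → 51.
Km: 17, 21, 27, 35, 45 → 57 (differences are 4, 6, 8, … (increasing by 2 each time)).
Putting it together: 51 m climbed, 57 km.

51 m climbed, 57 km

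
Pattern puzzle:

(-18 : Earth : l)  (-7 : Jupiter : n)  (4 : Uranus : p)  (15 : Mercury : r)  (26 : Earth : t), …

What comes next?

First coordinate: +11 each step; -18, -7, 4, 15, 26 → 37.
Planet — repeats Earth → Jupiter → Uranus → Mercury: Earth, Jupiter, Uranus, Mercury, Earth → Jupiter.
Letter: letters move forward 2 places in the alphabet; l, n, p, r, t → v.
Combining the parts gives (37 : Jupiter : v).

(37 : Jupiter : v)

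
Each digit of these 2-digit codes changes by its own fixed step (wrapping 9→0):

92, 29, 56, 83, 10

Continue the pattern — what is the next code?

For the first digit, +3 each step, mod 10: 9, 2, 5, 8, 1 → 4.
Second digit — −3 each step, mod 10: 2, 9, 6, 3, 0 → 7.
Putting it together: 47.

47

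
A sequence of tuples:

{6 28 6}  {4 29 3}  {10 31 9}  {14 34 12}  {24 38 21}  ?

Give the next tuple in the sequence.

First entry — each term is the sum of the two before it: 6, 4, 10, 14, 24 → 38.
Second entry goes 28, 29, 31, 34, 38 → 43 (differences are 1, 2, 3, … (increasing by 1 each time)).
Third entry: 6, 3, 9, 12, 21 → 33 (each term is the sum of the two before it).
Combining the parts gives {38 43 33}.

{38 43 33}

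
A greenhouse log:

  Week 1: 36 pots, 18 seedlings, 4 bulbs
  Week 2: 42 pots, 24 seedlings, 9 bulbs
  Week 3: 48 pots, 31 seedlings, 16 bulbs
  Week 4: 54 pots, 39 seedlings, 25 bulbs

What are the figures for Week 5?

60 pots, 48 seedlings, 36 bulbs

Pots goes 36, 42, 48, 54 → 60 (+6 each step).
Seedlings goes 18, 24, 31, 39 → 48 (differences are 6, 7, 8, … (increasing by 1 each time)).
Bulbs: perfect squares: 2², 3², 4², …; 4, 9, 16, 25 → 36.
Putting it together: 60 pots, 48 seedlings, 36 bulbs.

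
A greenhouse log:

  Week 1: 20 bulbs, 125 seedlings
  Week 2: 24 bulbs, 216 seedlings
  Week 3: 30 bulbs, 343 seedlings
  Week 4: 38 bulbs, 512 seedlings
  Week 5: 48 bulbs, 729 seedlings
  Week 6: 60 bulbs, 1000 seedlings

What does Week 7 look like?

Bulbs — differences are 4, 6, 8, … (increasing by 2 each time): 20, 24, 30, 38, 48, 60 → 74.
Seedlings goes 125, 216, 343, 512, 729, 1000 → 1331 (perfect cubes: 5³, 6³, 7³, …).
Putting it together: 74 bulbs, 1331 seedlings.

74 bulbs, 1331 seedlings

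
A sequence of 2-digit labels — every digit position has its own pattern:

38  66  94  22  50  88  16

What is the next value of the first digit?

4

First digit — +3 each step, mod 10: 3, 6, 9, 2, 5, 8, 1 → 4.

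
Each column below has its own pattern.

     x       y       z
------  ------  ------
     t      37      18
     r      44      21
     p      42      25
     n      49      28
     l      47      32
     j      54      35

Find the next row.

Column x: t, r, p, n, l, j → h (letters move back 2 places in the alphabet).
Column y: alternating steps +7, −2, +7, −2, …, so 37, 44, 42, 49, 47, 54 → 52.
Column z — alternating steps +3, +4, +3, +4, …: 18, 21, 25, 28, 32, 35 → 39.
Combining the parts gives h  52  39.

h  52  39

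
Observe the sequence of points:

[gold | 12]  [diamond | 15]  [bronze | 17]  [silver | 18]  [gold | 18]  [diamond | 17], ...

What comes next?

[bronze | 15]

For the rank, repeats gold → diamond → bronze → silver: gold, diamond, bronze, silver, gold, diamond → bronze.
Second coordinate: differences are 3, 2, 1, … (decreasing by 1 each time), so 12, 15, 17, 18, 18, 17 → 15.
Combining the parts gives [bronze | 15].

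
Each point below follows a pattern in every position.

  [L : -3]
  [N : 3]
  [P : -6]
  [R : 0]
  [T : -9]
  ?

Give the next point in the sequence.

Letter: L, N, P, R, T → V (letters move forward 2 places in the alphabet).
Second part: alternating steps +6, −9, +6, −9, …; -3, 3, -6, 0, -9 → -3.
Putting it together: [V : -3].

[V : -3]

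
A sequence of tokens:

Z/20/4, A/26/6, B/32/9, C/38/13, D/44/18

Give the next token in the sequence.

Letter goes Z, A, B, C, D → E (letters move forward 1 place in the alphabet, wrapping Z→A).
Second component goes 20, 26, 32, 38, 44 → 50 (+6 each step).
Third component goes 4, 6, 9, 13, 18 → 24 (differences are 2, 3, 4, … (increasing by 1 each time)).
Combining the parts gives E/50/24.

E/50/24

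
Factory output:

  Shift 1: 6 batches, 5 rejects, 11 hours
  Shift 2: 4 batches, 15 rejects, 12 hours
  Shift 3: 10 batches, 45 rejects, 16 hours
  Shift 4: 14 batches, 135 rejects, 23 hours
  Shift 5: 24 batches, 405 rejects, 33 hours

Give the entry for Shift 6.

38 batches, 1215 rejects, 46 hours

For the batches, each term is the sum of the two before it: 6, 4, 10, 14, 24 → 38.
Rejects goes 5, 15, 45, 135, 405 → 1215 (×3 each step).
For the hours, differences are 1, 4, 7, … (increasing by 3 each time): 11, 12, 16, 23, 33 → 46.
So the next row is 38 batches, 1215 rejects, 46 hours.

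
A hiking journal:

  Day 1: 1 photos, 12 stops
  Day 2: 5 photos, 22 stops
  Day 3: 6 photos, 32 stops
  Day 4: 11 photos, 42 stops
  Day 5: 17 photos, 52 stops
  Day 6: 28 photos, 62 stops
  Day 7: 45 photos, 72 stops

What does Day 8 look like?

Photos: each term is the sum of the two before it, so 1, 5, 6, 11, 17, 28, 45 → 73.
Stops: +10 each step; 12, 22, 32, 42, 52, 62, 72 → 82.
Putting it together: 73 photos, 82 stops.

73 photos, 82 stops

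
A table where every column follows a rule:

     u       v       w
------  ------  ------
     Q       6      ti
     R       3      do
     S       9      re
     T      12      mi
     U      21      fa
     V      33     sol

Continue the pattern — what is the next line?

Column u: letters move forward 1 place in the alphabet, so Q, R, S, T, U, V → W.
Column v: 6, 3, 9, 12, 21, 33 → 54 (each term is the sum of the two before it).
Column w — runs through the solfège scale do→ti: ti, do, re, mi, fa, sol → la.
Putting it together: W  54  la.

W  54  la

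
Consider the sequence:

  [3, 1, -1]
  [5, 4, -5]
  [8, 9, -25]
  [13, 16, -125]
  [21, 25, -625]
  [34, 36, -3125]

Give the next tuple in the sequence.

[55, 49, -15625]

First coordinate: each term is the sum of the two before it; 3, 5, 8, 13, 21, 34 → 55.
Second coordinate: perfect squares: 1², 2², 3², …; 1, 4, 9, 16, 25, 36 → 49.
Third coordinate: ×5 each step, so -1, -5, -25, -125, -625, -3125 → -15625.
Combining the parts gives [55, 49, -15625].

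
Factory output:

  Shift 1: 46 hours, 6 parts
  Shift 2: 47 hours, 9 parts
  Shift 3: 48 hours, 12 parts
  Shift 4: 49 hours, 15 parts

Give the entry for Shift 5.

Hours: +1 each step; 46, 47, 48, 49 → 50.
Parts: +3 each step; 6, 9, 12, 15 → 18.
So the next row is 50 hours, 18 parts.

50 hours, 18 parts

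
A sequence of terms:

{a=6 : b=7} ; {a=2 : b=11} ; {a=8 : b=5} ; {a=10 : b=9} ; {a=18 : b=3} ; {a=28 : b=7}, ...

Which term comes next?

{a=46 : b=1}

A goes 6, 2, 8, 10, 18, 28 → 46 (each term is the sum of the two before it).
B — alternating steps +4, −6, +4, −6, …: 7, 11, 5, 9, 3, 7 → 1.
Combining the parts gives {a=46 : b=1}.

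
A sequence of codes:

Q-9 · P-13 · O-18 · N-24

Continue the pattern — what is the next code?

Letter goes Q, P, O, N → M (letters move back 1 place in the alphabet).
Second component goes 9, 13, 18, 24 → 31 (differences are 4, 5, 6, … (increasing by 1 each time)).
Combining the parts gives M-31.

M-31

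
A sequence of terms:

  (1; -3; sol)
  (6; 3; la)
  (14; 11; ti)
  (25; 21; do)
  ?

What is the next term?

(39; 33; re)

First part — differences are 5, 8, 11, … (increasing by 3 each time): 1, 6, 14, 25 → 39.
Second part: differences are 6, 8, 10, … (increasing by 2 each time); -3, 3, 11, 21 → 33.
Note: runs through the solfège scale do→ti; sol, la, ti, do → re.
Putting it together: (39; 33; re).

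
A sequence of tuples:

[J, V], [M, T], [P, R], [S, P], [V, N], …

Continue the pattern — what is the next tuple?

[Y, L]

First letter: letters move forward 3 places in the alphabet, so J, M, P, S, V → Y.
Second letter goes V, T, R, P, N → L (letters move back 2 places in the alphabet).
Putting it together: [Y, L].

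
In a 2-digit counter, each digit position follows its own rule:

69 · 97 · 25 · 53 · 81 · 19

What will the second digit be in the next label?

7

For the second digit, −2 each step, mod 10: 9, 7, 5, 3, 1, 9 → 7.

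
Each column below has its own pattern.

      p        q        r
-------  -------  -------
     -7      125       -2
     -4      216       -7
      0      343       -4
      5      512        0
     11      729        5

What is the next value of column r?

Column p goes -7, -4, 0, 5, 11 → 18 (differences are 3, 4, 5, … (increasing by 1 each time)).
For the column q, perfect cubes: 5³, 6³, 7³, …: 125, 216, 343, 512, 729 → 1000.
Column r goes -2, -7, -4, 0, 5 → 11 (always the previous value of the column p).

11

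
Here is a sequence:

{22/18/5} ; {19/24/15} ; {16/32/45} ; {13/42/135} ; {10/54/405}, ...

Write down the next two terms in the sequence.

{7/68/1215}, {4/84/3645}

First coordinate: −3 each step, so 22, 19, 16, 13, 10 → 7 → 4.
Second coordinate goes 18, 24, 32, 42, 54 → 68 → 84 (differences are 6, 8, 10, … (increasing by 2 each time)).
Third coordinate — ×3 each step: 5, 15, 45, 135, 405 → 1215 → 3645.
Putting the parts together: {7/68/1215} and then {4/84/3645}.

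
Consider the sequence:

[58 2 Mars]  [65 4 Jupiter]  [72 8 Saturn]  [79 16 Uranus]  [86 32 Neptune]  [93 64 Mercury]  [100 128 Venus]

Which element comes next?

[107 256 Earth]

First slot: 58, 65, 72, 79, 86, 93, 100 → 107 (+7 each step).
Second slot goes 2, 4, 8, 16, 32, 64, 128 → 256 (×2 each step).
Planet: Mars, Jupiter, Saturn, Uranus, Neptune, Mercury, Venus → Earth (runs through the planets Mercury→Neptune).
Putting it together: [107 256 Earth].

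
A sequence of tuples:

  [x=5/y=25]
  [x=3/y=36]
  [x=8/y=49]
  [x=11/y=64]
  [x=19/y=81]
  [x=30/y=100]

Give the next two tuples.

[x=49/y=121], [x=79/y=144]

For the x, each term is the sum of the two before it: 5, 3, 8, 11, 19, 30 → 49 → 79.
Y: perfect squares: 5², 6², 7², …, so 25, 36, 49, 64, 81, 100 → 121 → 144.
Putting the parts together: [x=49/y=121] and then [x=79/y=144].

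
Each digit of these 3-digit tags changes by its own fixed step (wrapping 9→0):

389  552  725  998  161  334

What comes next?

507

First digit: +2 each step, mod 10; 3, 5, 7, 9, 1, 3 → 5.
For the second digit, −3 each step, mod 10: 8, 5, 2, 9, 6, 3 → 0.
Third digit: +3 each step, mod 10; 9, 2, 5, 8, 1, 4 → 7.
Putting it together: 507.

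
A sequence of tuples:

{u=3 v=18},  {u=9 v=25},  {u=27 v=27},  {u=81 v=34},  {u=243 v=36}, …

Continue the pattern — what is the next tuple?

{u=729 v=43}

U: ×3 each step, so 3, 9, 27, 81, 243 → 729.
V: alternating steps +7, +2, +7, +2, …; 18, 25, 27, 34, 36 → 43.
Combining the parts gives {u=729 v=43}.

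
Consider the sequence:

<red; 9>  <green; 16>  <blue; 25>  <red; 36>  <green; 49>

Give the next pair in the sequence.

<blue; 64>

Colour: repeats red → green → blue, so red, green, blue, red, green → blue.
Second coordinate: 9, 16, 25, 36, 49 → 64 (perfect squares: 3², 4², 5², …).
So the next pair is <blue; 64>.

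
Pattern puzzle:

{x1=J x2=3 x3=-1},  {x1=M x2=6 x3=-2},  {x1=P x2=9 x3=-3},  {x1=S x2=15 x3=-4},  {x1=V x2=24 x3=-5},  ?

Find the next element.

{x1=Y x2=39 x3=-6}

X1 goes J, M, P, S, V → Y (letters move forward 3 places in the alphabet).
X2: 3, 6, 9, 15, 24 → 39 (each term is the sum of the two before it).
X3: −1 each step, so -1, -2, -3, -4, -5 → -6.
So the next element is {x1=Y x2=39 x3=-6}.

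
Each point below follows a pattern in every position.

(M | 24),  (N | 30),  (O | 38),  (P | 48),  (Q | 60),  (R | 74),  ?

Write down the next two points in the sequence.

For the letter, letters move forward 1 place in the alphabet: M, N, O, P, Q, R → S → T.
Second part goes 24, 30, 38, 48, 60, 74 → 90 → 108 (differences are 6, 8, 10, … (increasing by 2 each time)).
So the next two points are (S | 90) and (T | 108).

(S | 90), (T | 108)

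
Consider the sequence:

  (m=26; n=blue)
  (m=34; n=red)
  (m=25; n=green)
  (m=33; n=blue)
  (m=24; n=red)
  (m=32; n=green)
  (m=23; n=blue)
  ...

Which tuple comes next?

(m=31; n=red)

For the m, alternating steps +8, −9, +8, −9, …: 26, 34, 25, 33, 24, 32, 23 → 31.
N: blue, red, green, blue, red, green, blue → red (repeats blue → red → green).
Combining the parts gives (m=31; n=red).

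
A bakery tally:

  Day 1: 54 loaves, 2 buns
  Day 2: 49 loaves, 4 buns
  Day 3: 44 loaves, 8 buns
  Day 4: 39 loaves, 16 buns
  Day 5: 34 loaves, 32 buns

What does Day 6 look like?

Loaves goes 54, 49, 44, 39, 34 → 29 (−5 each step).
Buns — ×2 each step: 2, 4, 8, 16, 32 → 64.
Combining the parts gives 29 loaves, 64 buns.

29 loaves, 64 buns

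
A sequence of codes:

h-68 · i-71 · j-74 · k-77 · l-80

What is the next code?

Letter: letters move forward 1 place in the alphabet, so h, i, j, k, l → m.
Second component — +3 each step: 68, 71, 74, 77, 80 → 83.
Combining the parts gives m-83.

m-83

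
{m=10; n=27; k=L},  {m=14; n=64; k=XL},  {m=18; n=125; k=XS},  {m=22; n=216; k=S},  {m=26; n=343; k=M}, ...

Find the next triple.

M: 10, 14, 18, 22, 26 → 30 (+4 each step).
N: perfect cubes: 3³, 4³, 5³, …, so 27, 64, 125, 216, 343 → 512.
K: runs through clothing sizes XS→XL; L, XL, XS, S, M → L.
Putting it together: {m=30; n=512; k=L}.

{m=30; n=512; k=L}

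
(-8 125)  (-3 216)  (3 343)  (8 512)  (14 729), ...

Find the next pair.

First component goes -8, -3, 3, 8, 14 → 19 (alternating steps +5, +6, +5, +6, …).
Second component goes 125, 216, 343, 512, 729 → 1000 (perfect cubes: 5³, 6³, 7³, …).
Putting it together: (19 1000).

(19 1000)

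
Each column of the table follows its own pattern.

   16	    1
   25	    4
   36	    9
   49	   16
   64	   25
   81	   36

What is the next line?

First component — perfect squares: 4², 5², 6², …: 16, 25, 36, 49, 64, 81 → 100.
Second component: 1, 4, 9, 16, 25, 36 → 49 (perfect squares: 1², 2², 3², …).
Combining the parts gives 100  49.

100  49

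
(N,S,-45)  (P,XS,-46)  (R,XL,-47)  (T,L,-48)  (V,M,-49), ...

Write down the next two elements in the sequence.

(X,S,-50), (Z,XS,-51)

Letter — letters move forward 2 places in the alphabet: N, P, R, T, V → X → Z.
Size — runs backward through clothing sizes XS→XL: S, XS, XL, L, M → S → XS.
Third component — −1 each step: -45, -46, -47, -48, -49 → -50 → -51.
Putting the parts together: (X,S,-50) and then (Z,XS,-51).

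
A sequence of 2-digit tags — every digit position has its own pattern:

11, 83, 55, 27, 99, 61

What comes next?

For the first digit, −3 each step, mod 10: 1, 8, 5, 2, 9, 6 → 3.
Second digit goes 1, 3, 5, 7, 9, 1 → 3 (+2 each step, mod 10).
Combining the parts gives 33.

33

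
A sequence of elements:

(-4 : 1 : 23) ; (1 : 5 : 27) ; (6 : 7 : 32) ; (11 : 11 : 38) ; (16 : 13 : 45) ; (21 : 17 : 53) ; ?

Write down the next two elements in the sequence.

First entry — +5 each step: -4, 1, 6, 11, 16, 21 → 26 → 31.
Second entry: alternating steps +4, +2, +4, +2, …, so 1, 5, 7, 11, 13, 17 → 19 → 23.
Third entry: 23, 27, 32, 38, 45, 53 → 62 → 72 (differences are 4, 5, 6, … (increasing by 1 each time)).
Putting the parts together: (26 : 19 : 62) and then (31 : 23 : 72).

(26 : 19 : 62), (31 : 23 : 72)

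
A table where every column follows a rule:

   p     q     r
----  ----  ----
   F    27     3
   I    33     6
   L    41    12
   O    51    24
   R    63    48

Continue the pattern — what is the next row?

Column p — letters move forward 3 places in the alphabet: F, I, L, O, R → U.
Column q: differences are 6, 8, 10, … (increasing by 2 each time), so 27, 33, 41, 51, 63 → 77.
Column r: ×2 each step, so 3, 6, 12, 24, 48 → 96.
Combining the parts gives U  77  96.

U  77  96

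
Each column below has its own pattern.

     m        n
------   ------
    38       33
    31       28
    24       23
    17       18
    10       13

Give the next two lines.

Column m — −7 each step: 38, 31, 24, 17, 10 → 3 → -4.
For the column n, −5 each step: 33, 28, 23, 18, 13 → 8 → 3.
So the next two lines are 3  8 and -4  3.

3  8; -4  3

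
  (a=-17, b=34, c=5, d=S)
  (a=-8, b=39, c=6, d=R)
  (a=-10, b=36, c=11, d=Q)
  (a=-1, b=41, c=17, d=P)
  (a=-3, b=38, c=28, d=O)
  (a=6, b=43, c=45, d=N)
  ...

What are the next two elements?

A goes -17, -8, -10, -1, -3, 6 → 4 → 13 (alternating steps +9, −2, +9, −2, …).
B — alternating steps +5, −3, +5, −3, …: 34, 39, 36, 41, 38, 43 → 40 → 45.
C: each term is the sum of the two before it, so 5, 6, 11, 17, 28, 45 → 73 → 118.
For the d, letters move back 1 place in the alphabet: S, R, Q, P, O, N → M → L.
Putting the parts together: (a=4, b=40, c=73, d=M) and then (a=13, b=45, c=118, d=L).

(a=4, b=40, c=73, d=M), (a=13, b=45, c=118, d=L)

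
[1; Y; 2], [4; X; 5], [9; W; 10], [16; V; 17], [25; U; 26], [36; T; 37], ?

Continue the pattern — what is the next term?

[49; S; 50]

First entry: 1, 4, 9, 16, 25, 36 → 49 (perfect squares: 1², 2², 3², …).
Letter: letters move back 1 place in the alphabet; Y, X, W, V, U, T → S.
Third entry: always 1 more than the first entry, so 2, 5, 10, 17, 26, 37 → 50.
Combining the parts gives [49; S; 50].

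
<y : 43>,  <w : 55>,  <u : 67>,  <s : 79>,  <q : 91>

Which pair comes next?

For the letter, letters move back 2 places in the alphabet: y, w, u, s, q → o.
Second part goes 43, 55, 67, 79, 91 → 103 (+12 each step).
Combining the parts gives <o : 103>.

<o : 103>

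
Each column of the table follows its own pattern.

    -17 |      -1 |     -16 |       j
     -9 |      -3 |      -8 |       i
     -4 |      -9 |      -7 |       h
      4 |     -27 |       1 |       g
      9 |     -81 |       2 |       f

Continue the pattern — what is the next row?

First component goes -17, -9, -4, 4, 9 → 17 (alternating steps +8, +5, +8, +5, …).
Second component: ×3 each step, so -1, -3, -9, -27, -81 → -243.
Third component — alternating steps +8, +1, +8, +1, …: -16, -8, -7, 1, 2 → 10.
For the letter, letters move back 1 place in the alphabet: j, i, h, g, f → e.
Putting it together: 17  -243  10  e.

17  -243  10  e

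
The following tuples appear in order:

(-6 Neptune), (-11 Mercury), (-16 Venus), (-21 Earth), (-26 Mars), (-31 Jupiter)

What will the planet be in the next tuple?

First coordinate — −5 each step: -6, -11, -16, -21, -26, -31 → -36.
Planet: Neptune, Mercury, Venus, Earth, Mars, Jupiter → Saturn (runs through the planets Mercury→Neptune).

Saturn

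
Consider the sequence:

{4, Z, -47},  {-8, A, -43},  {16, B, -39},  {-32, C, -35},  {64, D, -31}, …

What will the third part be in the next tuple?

-27

First part: ×(-2) each step, so 4, -8, 16, -32, 64 → -128.
For the letter, letters move forward 1 place in the alphabet, wrapping Z→A: Z, A, B, C, D → E.
Third part: +4 each step, so -47, -43, -39, -35, -31 → -27.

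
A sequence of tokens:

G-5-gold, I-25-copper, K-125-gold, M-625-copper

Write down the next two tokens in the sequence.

Letter — letters move forward 2 places in the alphabet: G, I, K, M → O → Q.
Second component: ×5 each step, so 5, 25, 125, 625 → 3125 → 15625.
Metal: alternates gold ↔ copper; gold, copper, gold, copper → gold → copper.
Putting the parts together: O-3125-gold and then Q-15625-copper.

O-3125-gold, Q-15625-copper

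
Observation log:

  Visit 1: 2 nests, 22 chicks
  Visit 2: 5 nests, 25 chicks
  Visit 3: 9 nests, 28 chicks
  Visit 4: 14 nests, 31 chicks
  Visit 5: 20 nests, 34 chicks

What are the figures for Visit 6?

Nests: differences are 3, 4, 5, … (increasing by 1 each time), so 2, 5, 9, 14, 20 → 27.
Chicks: +3 each step; 22, 25, 28, 31, 34 → 37.
So the next row is 27 nests, 37 chicks.

27 nests, 37 chicks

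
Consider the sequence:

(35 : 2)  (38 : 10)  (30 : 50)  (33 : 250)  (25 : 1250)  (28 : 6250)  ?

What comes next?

First component — alternating steps +3, −8, +3, −8, …: 35, 38, 30, 33, 25, 28 → 20.
Second component goes 2, 10, 50, 250, 1250, 6250 → 31250 (×5 each step).
Combining the parts gives (20 : 31250).

(20 : 31250)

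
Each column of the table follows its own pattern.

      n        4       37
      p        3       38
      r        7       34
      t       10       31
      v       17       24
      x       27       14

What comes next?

Letter — letters move forward 2 places in the alphabet: n, p, r, t, v, x → z.
Second component goes 4, 3, 7, 10, 17, 27 → 44 (each term is the sum of the two before it).
Third component: together with the second component always sums to 41; 37, 38, 34, 31, 24, 14 → -3.
So the next line is z  44  -3.

z  44  -3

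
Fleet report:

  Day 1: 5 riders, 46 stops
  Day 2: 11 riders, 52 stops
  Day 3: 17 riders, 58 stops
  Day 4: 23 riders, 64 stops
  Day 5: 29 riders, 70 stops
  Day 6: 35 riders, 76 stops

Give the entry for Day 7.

Riders: 5, 11, 17, 23, 29, 35 → 41 (+6 each step).
Stops — +6 each step: 46, 52, 58, 64, 70, 76 → 82.
So the next row is 41 riders, 82 stops.

41 riders, 82 stops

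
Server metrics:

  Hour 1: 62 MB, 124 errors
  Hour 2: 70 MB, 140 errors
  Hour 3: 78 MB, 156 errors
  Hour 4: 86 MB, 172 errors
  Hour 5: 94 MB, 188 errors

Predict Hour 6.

102 MB, 204 errors

MB goes 62, 70, 78, 86, 94 → 102 (+8 each step).
Errors goes 124, 140, 156, 172, 188 → 204 (always 2 × the MB).
Combining the parts gives 102 MB, 204 errors.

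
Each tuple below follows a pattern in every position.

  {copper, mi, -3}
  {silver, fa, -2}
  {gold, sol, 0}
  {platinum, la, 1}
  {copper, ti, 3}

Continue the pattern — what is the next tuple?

Metal: copper, silver, gold, platinum, copper → silver (repeats copper → silver → gold → platinum).
Note: runs through the solfège scale do→ti, so mi, fa, sol, la, ti → do.
Third part goes -3, -2, 0, 1, 3 → 4 (alternating steps +1, +2, +1, +2, …).
So the next tuple is {silver, do, 4}.

{silver, do, 4}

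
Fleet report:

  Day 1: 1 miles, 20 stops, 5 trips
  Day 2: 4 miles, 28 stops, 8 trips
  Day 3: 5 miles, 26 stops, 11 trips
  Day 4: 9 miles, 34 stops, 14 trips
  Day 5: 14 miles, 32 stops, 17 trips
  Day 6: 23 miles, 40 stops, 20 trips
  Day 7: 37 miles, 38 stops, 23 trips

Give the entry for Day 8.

Miles: each term is the sum of the two before it, so 1, 4, 5, 9, 14, 23, 37 → 60.
Stops: alternating steps +8, −2, +8, −2, …; 20, 28, 26, 34, 32, 40, 38 → 46.
Trips: +3 each step; 5, 8, 11, 14, 17, 20, 23 → 26.
Combining the parts gives 60 miles, 46 stops, 26 trips.

60 miles, 46 stops, 26 trips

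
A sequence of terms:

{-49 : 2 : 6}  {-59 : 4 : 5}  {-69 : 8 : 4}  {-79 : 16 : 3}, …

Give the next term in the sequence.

{-89 : 32 : 2}

First part: −10 each step; -49, -59, -69, -79 → -89.
Second part: 2, 4, 8, 16 → 32 (×2 each step).
Third part: −1 each step, so 6, 5, 4, 3 → 2.
Combining the parts gives {-89 : 32 : 2}.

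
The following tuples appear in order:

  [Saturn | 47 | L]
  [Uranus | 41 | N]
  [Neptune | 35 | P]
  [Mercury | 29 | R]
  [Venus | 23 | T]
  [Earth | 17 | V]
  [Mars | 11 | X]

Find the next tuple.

Planet goes Saturn, Uranus, Neptune, Mercury, Venus, Earth, Mars → Jupiter (runs through the planets Mercury→Neptune).
For the second value, −6 each step: 47, 41, 35, 29, 23, 17, 11 → 5.
For the letter, letters move forward 2 places in the alphabet: L, N, P, R, T, V, X → Z.
Combining the parts gives [Jupiter | 5 | Z].

[Jupiter | 5 | Z]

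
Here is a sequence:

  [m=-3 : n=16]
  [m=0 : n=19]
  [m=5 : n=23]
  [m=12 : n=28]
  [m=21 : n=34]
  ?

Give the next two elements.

[m=32 : n=41], [m=45 : n=49]

For the m, differences are 3, 5, 7, … (increasing by 2 each time): -3, 0, 5, 12, 21 → 32 → 45.
For the n, differences are 3, 4, 5, … (increasing by 1 each time): 16, 19, 23, 28, 34 → 41 → 49.
Putting the parts together: [m=32 : n=41] and then [m=45 : n=49].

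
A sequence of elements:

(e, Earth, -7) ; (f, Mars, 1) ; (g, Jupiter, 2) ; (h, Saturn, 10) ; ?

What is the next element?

For the letter, letters move forward 1 place in the alphabet: e, f, g, h → i.
Planet — runs through the planets Mercury→Neptune: Earth, Mars, Jupiter, Saturn → Uranus.
Third part goes -7, 1, 2, 10 → 11 (alternating steps +8, +1, +8, +1, …).
So the next element is (i, Uranus, 11).

(i, Uranus, 11)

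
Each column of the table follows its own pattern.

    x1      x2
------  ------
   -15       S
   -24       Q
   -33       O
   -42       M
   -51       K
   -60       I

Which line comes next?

Column x1: -15, -24, -33, -42, -51, -60 → -69 (−9 each step).
Column x2: letters move back 2 places in the alphabet; S, Q, O, M, K, I → G.
So the next line is -69  G.

-69  G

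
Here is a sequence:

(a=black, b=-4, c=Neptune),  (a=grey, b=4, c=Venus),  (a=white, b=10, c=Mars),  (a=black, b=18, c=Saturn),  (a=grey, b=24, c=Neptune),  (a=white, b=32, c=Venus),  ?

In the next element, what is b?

38

A goes black, grey, white, black, grey, white → black (repeats black → grey → white).
B goes -4, 4, 10, 18, 24, 32 → 38 (alternating steps +8, +6, +8, +6, …).
For the c, repeats Neptune → Venus → Mars → Saturn: Neptune, Venus, Mars, Saturn, Neptune, Venus → Mars.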